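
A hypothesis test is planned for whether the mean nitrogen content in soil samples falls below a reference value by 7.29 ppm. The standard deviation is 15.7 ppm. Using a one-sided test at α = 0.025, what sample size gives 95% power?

For a one-sample z-test, n = ((z_α + z_β)·σ/δ)².
z_α = 1.960 (one-sided α = 0.025); z_β = 1.645 (power 95% → β = 0.05).
n = (3.605 × 15.7 / 7.29)² = 60.28
Round up: n = 61.

n = 61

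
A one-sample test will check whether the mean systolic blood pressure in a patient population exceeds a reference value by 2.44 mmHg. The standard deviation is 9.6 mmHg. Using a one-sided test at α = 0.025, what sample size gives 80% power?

For a one-sample z-test, n = ((z_α + z_β)·σ/δ)².
z_α = 1.960 (one-sided α = 0.025); z_β = 0.842 (power 80% → β = 0.2).
n = (2.802 × 9.6 / 2.44)² = 121.53
Round up: n = 122.

122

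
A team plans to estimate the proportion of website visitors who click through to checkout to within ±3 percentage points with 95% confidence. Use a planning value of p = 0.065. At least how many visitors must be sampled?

For a proportion with margin E = 0.03 at 95% confidence, z = 1.960.
n = p̂(1−p̂)(z/E)² = 0.065 × 0.935 × (1.960/0.03)² = 259.41
Round up: n = 260.

260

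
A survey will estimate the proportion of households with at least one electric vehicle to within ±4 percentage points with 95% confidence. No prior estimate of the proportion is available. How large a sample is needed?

601

For a proportion with margin E = 0.04 at 95% confidence, z = 1.960.
With no prior estimate, use p = 0.5, which maximizes p(1−p) at 0.25.
n = 0.25 × (z/E)² = 0.25 × (1.960/0.04)² = 600.25
Round up: n = 601.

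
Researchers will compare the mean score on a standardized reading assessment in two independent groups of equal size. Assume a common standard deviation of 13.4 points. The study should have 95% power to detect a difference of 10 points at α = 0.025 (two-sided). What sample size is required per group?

For two equal groups, n per group = 2·((z_{α/2} + z_β)·σ/δ)².
z_{α/2} = 2.241; z_β = 1.645 (power 95%).
n = 2 × (3.886 × 13.4 / 10)² = 2 × 27.12 = 54.24
Round up: n = 55 per group.

55 per group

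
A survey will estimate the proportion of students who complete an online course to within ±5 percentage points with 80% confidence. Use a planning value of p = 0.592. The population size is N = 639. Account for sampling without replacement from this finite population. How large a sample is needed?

For a proportion with margin E = 0.05 at 80% confidence, z = 1.282.
n = p̂(1−p̂)(z/E)² = 0.592 × 0.408 × (1.282/0.05)² = 158.79 — call this n₀.
Finite-population correction with N = 639: n = n₀ / (1 + (n₀−1)/N) = 158.79 / 1.247 = 127.34
Round up: n = 128.

128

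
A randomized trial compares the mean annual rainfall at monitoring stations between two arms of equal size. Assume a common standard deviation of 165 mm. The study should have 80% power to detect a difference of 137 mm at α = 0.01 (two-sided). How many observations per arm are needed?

34 per group

For two equal groups, n per group = 2·((z_{α/2} + z_β)·σ/δ)².
z_{α/2} = 2.576; z_β = 0.842 (power 80%).
n = 2 × (3.418 × 165 / 137)² = 2 × 16.95 = 33.90
Round up: n = 34 per group.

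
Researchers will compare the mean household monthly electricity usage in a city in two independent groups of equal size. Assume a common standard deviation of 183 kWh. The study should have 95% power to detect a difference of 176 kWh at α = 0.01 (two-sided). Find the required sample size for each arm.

For two equal groups, n per group = 2·((z_{α/2} + z_β)·σ/δ)².
z_{α/2} = 2.576; z_β = 1.645 (power 95%).
n = 2 × (4.221 × 183 / 176)² = 2 × 19.26 = 38.52
Round up: n = 39 per group.

39 per group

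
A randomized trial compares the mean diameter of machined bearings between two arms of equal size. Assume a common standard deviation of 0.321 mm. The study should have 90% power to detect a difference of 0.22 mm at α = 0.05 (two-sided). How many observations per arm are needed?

45 per group

For two equal groups, n per group = 2·((z_{α/2} + z_β)·σ/δ)².
z_{α/2} = 1.960; z_β = 1.282 (power 90%).
n = 2 × (3.242 × 0.321 / 0.22)² = 2 × 22.38 = 44.76
Round up: n = 45 per group.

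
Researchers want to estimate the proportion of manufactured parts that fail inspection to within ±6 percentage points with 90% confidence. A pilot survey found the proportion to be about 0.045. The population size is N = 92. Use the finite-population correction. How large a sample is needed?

25

For a proportion with margin E = 0.06 at 90% confidence, z = 1.645.
n = p̂(1−p̂)(z/E)² = 0.045 × 0.955 × (1.645/0.06)² = 32.30 — call this n₀.
Finite-population correction with N = 92: n = n₀ / (1 + (n₀−1)/N) = 32.30 / 1.34 = 24.10
Round up: n = 25.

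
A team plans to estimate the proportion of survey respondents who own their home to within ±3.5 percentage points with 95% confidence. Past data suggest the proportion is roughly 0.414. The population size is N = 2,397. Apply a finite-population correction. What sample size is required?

n = 578

For a proportion with margin E = 0.035 at 95% confidence, z = 1.960.
n = p̂(1−p̂)(z/E)² = 0.414 × 0.586 × (1.960/0.035)² = 760.81 — call this n₀.
Finite-population correction with N = 2,397: n = n₀ / (1 + (n₀−1)/N) = 760.81 / 1.317 = 577.68
Round up: n = 578.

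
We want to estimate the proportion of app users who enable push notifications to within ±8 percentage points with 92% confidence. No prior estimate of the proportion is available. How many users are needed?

120

For a proportion with margin E = 0.08 at 92% confidence, z = 1.751.
With no prior estimate, use p = 0.5, which maximizes p(1−p) at 0.25.
n = 0.25 × (z/E)² = 0.25 × (1.751/0.08)² = 119.77
Round up: n = 120.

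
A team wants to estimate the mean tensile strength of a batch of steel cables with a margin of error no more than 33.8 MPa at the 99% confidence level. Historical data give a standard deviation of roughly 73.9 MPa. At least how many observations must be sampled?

For a mean, the margin of error is E = z·σ/√n, so n = (zσ/E)².
At 99% confidence, z = 2.576.
n = (2.576 × 73.9 / 33.8)² = 31.72
Round up: n = 32.

32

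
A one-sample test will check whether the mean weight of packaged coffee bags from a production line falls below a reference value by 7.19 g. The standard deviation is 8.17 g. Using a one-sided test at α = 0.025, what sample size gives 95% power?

For a one-sample z-test, n = ((z_α + z_β)·σ/δ)².
z_α = 1.960 (one-sided α = 0.025); z_β = 1.645 (power 95% → β = 0.05).
n = (3.605 × 8.17 / 7.19)² = 16.78
Round up: n = 17.

17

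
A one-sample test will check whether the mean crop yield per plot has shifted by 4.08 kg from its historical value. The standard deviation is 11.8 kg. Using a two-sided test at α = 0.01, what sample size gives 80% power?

For a one-sample z-test, n = ((z_{α/2} + z_β)·σ/δ)².
z_{α/2} = 2.576 (two-sided α = 0.01); z_β = 0.842 (power 80% → β = 0.2).
n = (3.418 × 11.8 / 4.08)² = 97.72
Round up: n = 98.

98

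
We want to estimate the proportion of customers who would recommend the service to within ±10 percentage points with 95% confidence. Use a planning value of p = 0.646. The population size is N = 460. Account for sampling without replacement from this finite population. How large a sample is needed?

For a proportion with margin E = 0.1 at 95% confidence, z = 1.960.
n = p̂(1−p̂)(z/E)² = 0.646 × 0.354 × (1.960/0.1)² = 87.85 — call this n₀.
Finite-population correction with N = 460: n = n₀ / (1 + (n₀−1)/N) = 87.85 / 1.189 = 73.89
Round up: n = 74.

74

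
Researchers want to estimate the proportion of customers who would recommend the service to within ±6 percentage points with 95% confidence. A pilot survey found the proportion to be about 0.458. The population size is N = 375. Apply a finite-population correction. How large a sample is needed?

For a proportion with margin E = 0.06 at 95% confidence, z = 1.960.
n = p̂(1−p̂)(z/E)² = 0.458 × 0.542 × (1.960/0.06)² = 264.90 — call this n₀.
Finite-population correction with N = 375: n = n₀ / (1 + (n₀−1)/N) = 264.90 / 1.704 = 155.46
Round up: n = 156.

156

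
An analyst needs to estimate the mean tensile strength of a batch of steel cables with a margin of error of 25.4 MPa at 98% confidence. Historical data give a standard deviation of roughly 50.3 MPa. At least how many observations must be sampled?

For a mean, the margin of error is E = z·σ/√n, so n = (zσ/E)².
At 98% confidence, z = 2.326.
n = (2.326 × 50.3 / 25.4)² = 21.22
Round up: n = 22.

22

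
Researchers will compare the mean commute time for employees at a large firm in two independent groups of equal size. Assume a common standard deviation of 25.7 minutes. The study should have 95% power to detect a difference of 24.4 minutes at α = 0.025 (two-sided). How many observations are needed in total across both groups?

68 total

For two equal groups, n per group = 2·((z_{α/2} + z_β)·σ/δ)².
z_{α/2} = 2.241; z_β = 1.645 (power 95%).
n = 2 × (3.886 × 25.7 / 24.4)² = 2 × 16.75 = 33.50
Round up: n = 34 per group.
Total across both groups: 2 × 34 = 68.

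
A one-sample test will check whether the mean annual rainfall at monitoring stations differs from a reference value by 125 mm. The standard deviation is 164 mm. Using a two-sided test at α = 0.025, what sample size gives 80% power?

17

For a one-sample z-test, n = ((z_{α/2} + z_β)·σ/δ)².
z_{α/2} = 2.241 (two-sided α = 0.025); z_β = 0.842 (power 80% → β = 0.2).
n = (3.083 × 164 / 125)² = 16.36
Round up: n = 17.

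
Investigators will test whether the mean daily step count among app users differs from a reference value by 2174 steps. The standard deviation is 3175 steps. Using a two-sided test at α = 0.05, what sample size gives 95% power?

28

For a one-sample z-test, n = ((z_{α/2} + z_β)·σ/δ)².
z_{α/2} = 1.960 (two-sided α = 0.05); z_β = 1.645 (power 95% → β = 0.05).
n = (3.605 × 3175 / 2174)² = 27.72
Round up: n = 28.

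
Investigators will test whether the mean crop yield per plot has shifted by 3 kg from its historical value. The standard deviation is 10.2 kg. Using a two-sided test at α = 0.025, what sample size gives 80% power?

For a one-sample z-test, n = ((z_{α/2} + z_β)·σ/δ)².
z_{α/2} = 2.241 (two-sided α = 0.025); z_β = 0.842 (power 80% → β = 0.2).
n = (3.083 × 10.2 / 3)² = 109.88
Round up: n = 110.

110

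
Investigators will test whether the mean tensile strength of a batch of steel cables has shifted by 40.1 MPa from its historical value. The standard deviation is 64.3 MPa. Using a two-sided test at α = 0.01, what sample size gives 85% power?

34

For a one-sample z-test, n = ((z_{α/2} + z_β)·σ/δ)².
z_{α/2} = 2.576 (two-sided α = 0.01); z_β = 1.036 (power 85% → β = 0.15).
n = (3.612 × 64.3 / 40.1)² = 33.55
Round up: n = 34.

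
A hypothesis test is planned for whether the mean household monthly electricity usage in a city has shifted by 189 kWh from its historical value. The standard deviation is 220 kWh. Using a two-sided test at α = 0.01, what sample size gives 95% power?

25

For a one-sample z-test, n = ((z_{α/2} + z_β)·σ/δ)².
z_{α/2} = 2.576 (two-sided α = 0.01); z_β = 1.645 (power 95% → β = 0.05).
n = (4.221 × 220 / 189)² = 24.14
Round up: n = 25.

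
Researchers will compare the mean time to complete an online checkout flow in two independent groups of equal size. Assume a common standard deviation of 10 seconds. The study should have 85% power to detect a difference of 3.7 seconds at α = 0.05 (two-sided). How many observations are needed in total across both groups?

For two equal groups, n per group = 2·((z_{α/2} + z_β)·σ/δ)².
z_{α/2} = 1.960; z_β = 1.036 (power 85%).
n = 2 × (2.996 × 10 / 3.7)² = 2 × 65.57 = 131.14
Round up: n = 132 per group.
Total across both groups: 2 × 132 = 264.

264 total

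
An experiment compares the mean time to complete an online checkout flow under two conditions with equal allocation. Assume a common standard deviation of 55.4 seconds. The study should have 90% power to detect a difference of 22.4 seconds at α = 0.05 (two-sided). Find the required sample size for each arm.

129 per group

For two equal groups, n per group = 2·((z_{α/2} + z_β)·σ/δ)².
z_{α/2} = 1.960; z_β = 1.282 (power 90%).
n = 2 × (3.242 × 55.4 / 22.4)² = 2 × 64.29 = 128.58
Round up: n = 129 per group.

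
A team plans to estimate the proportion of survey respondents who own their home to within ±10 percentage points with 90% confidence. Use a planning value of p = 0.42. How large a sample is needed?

66

For a proportion with margin E = 0.1 at 90% confidence, z = 1.645.
n = p̂(1−p̂)(z/E)² = 0.42 × 0.58 × (1.645/0.1)² = 65.92
Round up: n = 66.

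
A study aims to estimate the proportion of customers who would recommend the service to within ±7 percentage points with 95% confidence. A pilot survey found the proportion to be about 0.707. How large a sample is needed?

n = 163

For a proportion with margin E = 0.07 at 95% confidence, z = 1.960.
n = p̂(1−p̂)(z/E)² = 0.707 × 0.293 × (1.960/0.07)² = 162.41
Round up: n = 163.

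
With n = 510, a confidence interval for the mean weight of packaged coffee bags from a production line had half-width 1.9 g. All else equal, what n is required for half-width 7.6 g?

32

Margin of error scales as 1/√n, so n₂ = n₁·(E₁/E₂)².
n₂ = 510 × (1.9/7.6)² = 510 × 0.0625 = 31.88
Round up: n₂ = 32.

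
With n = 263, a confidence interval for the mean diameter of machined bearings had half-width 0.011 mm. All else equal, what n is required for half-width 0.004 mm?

Margin of error scales as 1/√n, so n₂ = n₁·(E₁/E₂)².
n₂ = 263 × (0.011/0.004)² = 263 × 7.562 = 1988.81
Round up: n₂ = 1989.

n = 1989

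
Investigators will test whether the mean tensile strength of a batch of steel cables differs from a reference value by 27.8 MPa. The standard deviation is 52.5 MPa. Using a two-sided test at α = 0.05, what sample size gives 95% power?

n = 47

For a one-sample z-test, n = ((z_{α/2} + z_β)·σ/δ)².
z_{α/2} = 1.960 (two-sided α = 0.05); z_β = 1.645 (power 95% → β = 0.05).
n = (3.605 × 52.5 / 27.8)² = 46.35
Round up: n = 47.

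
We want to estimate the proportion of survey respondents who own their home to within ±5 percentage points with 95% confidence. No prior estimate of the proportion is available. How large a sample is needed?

For a proportion with margin E = 0.05 at 95% confidence, z = 1.960.
With no prior estimate, use p = 0.5, which maximizes p(1−p) at 0.25.
n = 0.25 × (z/E)² = 0.25 × (1.960/0.05)² = 384.16
Round up: n = 385.

385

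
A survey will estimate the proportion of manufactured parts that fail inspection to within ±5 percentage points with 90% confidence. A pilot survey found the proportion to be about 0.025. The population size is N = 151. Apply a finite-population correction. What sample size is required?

For a proportion with margin E = 0.05 at 90% confidence, z = 1.645.
n = p̂(1−p̂)(z/E)² = 0.025 × 0.975 × (1.645/0.05)² = 26.38 — call this n₀.
Finite-population correction with N = 151: n = n₀ / (1 + (n₀−1)/N) = 26.38 / 1.168 = 22.59
Round up: n = 23.

23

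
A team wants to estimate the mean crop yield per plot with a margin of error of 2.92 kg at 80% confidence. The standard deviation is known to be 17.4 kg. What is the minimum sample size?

59

For a mean, the margin of error is E = z·σ/√n, so n = (zσ/E)².
At 80% confidence, z = 1.282.
n = (1.282 × 17.4 / 2.92)² = 58.36
Round up: n = 59.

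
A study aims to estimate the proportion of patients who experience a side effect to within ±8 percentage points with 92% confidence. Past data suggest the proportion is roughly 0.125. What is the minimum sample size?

For a proportion with margin E = 0.08 at 92% confidence, z = 1.751.
n = p̂(1−p̂)(z/E)² = 0.125 × 0.875 × (1.751/0.08)² = 52.40
Round up: n = 53.

53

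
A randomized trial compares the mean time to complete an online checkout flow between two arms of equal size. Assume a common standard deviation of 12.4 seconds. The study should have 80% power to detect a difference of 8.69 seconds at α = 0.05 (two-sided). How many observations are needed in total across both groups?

For two equal groups, n per group = 2·((z_{α/2} + z_β)·σ/δ)².
z_{α/2} = 1.960; z_β = 0.842 (power 80%).
n = 2 × (2.802 × 12.4 / 8.69)² = 2 × 15.99 = 31.98
Round up: n = 32 per group.
Total across both groups: 2 × 32 = 64.

64 total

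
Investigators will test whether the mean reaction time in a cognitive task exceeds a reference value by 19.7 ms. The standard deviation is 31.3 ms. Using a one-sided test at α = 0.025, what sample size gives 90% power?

For a one-sample z-test, n = ((z_α + z_β)·σ/δ)².
z_α = 1.960 (one-sided α = 0.025); z_β = 1.282 (power 90% → β = 0.1).
n = (3.242 × 31.3 / 19.7)² = 26.53
Round up: n = 27.

n = 27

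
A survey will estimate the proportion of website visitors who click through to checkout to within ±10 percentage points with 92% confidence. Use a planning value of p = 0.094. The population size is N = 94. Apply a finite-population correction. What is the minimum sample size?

For a proportion with margin E = 0.1 at 92% confidence, z = 1.751.
n = p̂(1−p̂)(z/E)² = 0.094 × 0.906 × (1.751/0.1)² = 26.11 — call this n₀.
Finite-population correction with N = 94: n = n₀ / (1 + (n₀−1)/N) = 26.11 / 1.267 = 20.61
Round up: n = 21.

21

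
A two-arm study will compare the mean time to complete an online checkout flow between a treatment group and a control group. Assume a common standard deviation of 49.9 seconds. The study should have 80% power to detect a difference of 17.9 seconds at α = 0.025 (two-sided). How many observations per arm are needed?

148 per group

For two equal groups, n per group = 2·((z_{α/2} + z_β)·σ/δ)².
z_{α/2} = 2.241; z_β = 0.842 (power 80%).
n = 2 × (3.083 × 49.9 / 17.9)² = 2 × 73.87 = 147.74
Round up: n = 148 per group.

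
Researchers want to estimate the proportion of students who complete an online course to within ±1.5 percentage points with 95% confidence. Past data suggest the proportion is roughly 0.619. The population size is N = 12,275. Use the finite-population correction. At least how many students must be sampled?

For a proportion with margin E = 0.015 at 95% confidence, z = 1.960.
n = p̂(1−p̂)(z/E)² = 0.619 × 0.381 × (1.960/0.015)² = 4026.66 — call this n₀.
Finite-population correction with N = 12,275: n = n₀ / (1 + (n₀−1)/N) = 4026.66 / 1.328 = 3032.12
Round up: n = 3033.

n = 3033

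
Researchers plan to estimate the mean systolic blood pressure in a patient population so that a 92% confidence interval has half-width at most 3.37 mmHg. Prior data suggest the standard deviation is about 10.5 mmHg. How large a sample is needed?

For a mean, the margin of error is E = z·σ/√n, so n = (zσ/E)².
At 92% confidence, z = 1.751.
n = (1.751 × 10.5 / 3.37)² = 29.76
Round up: n = 30.

n = 30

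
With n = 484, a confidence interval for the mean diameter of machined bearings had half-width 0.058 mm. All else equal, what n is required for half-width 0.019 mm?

4511

Margin of error scales as 1/√n, so n₂ = n₁·(E₁/E₂)².
n₂ = 484 × (0.058/0.019)² = 484 × 9.319 = 4510.40
Round up: n₂ = 4511.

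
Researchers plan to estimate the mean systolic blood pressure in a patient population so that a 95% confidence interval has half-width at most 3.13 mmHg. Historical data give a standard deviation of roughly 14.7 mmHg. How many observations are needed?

85

For a mean, the margin of error is E = z·σ/√n, so n = (zσ/E)².
At 95% confidence, z = 1.960.
n = (1.960 × 14.7 / 3.13)² = 84.73
Round up: n = 85.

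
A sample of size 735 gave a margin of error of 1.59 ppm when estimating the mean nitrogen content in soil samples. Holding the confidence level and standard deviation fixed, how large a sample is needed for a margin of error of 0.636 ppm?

n = 4594

Margin of error scales as 1/√n, so n₂ = n₁·(E₁/E₂)².
n₂ = 735 × (1.59/0.636)² = 735 × 6.25 = 4593.75
Round up: n₂ = 4594.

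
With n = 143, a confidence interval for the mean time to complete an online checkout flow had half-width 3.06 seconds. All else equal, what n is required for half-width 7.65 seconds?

Margin of error scales as 1/√n, so n₂ = n₁·(E₁/E₂)².
n₂ = 143 × (3.06/7.65)² = 143 × 0.16 = 22.88
Round up: n₂ = 23.

23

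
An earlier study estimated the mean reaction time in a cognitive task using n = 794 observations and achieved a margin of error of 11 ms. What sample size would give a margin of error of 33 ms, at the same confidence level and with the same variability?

Margin of error scales as 1/√n, so n₂ = n₁·(E₁/E₂)².
n₂ = 794 × (11/33)² = 794 × 0.1111 = 88.21
Round up: n₂ = 89.

89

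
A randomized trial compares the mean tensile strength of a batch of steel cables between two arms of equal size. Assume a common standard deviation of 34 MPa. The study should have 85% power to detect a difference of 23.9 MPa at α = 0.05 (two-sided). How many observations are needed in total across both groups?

74 total

For two equal groups, n per group = 2·((z_{α/2} + z_β)·σ/δ)².
z_{α/2} = 1.960; z_β = 1.036 (power 85%).
n = 2 × (2.996 × 34 / 23.9)² = 2 × 18.17 = 36.34
Round up: n = 37 per group.
Total across both groups: 2 × 37 = 74.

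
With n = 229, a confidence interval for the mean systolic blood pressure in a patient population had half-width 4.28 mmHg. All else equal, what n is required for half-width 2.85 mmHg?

517

Margin of error scales as 1/√n, so n₂ = n₁·(E₁/E₂)².
n₂ = 229 × (4.28/2.85)² = 229 × 2.255 = 516.39
Round up: n₂ = 517.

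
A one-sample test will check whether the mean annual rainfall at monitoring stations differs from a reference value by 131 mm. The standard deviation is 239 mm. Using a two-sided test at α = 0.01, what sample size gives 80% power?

For a one-sample z-test, n = ((z_{α/2} + z_β)·σ/δ)².
z_{α/2} = 2.576 (two-sided α = 0.01); z_β = 0.842 (power 80% → β = 0.2).
n = (3.418 × 239 / 131)² = 38.89
Round up: n = 39.

39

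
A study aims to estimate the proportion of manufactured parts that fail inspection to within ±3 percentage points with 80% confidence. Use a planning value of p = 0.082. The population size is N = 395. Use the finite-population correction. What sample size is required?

103

For a proportion with margin E = 0.03 at 80% confidence, z = 1.282.
n = p̂(1−p̂)(z/E)² = 0.082 × 0.918 × (1.282/0.03)² = 137.46 — call this n₀.
Finite-population correction with N = 395: n = n₀ / (1 + (n₀−1)/N) = 137.46 / 1.345 = 102.20
Round up: n = 103.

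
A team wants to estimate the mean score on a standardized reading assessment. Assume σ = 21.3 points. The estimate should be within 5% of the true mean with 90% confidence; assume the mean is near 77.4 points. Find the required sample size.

For a mean, the margin of error is E = z·σ/√n, so n = (zσ/E)².
At 90% confidence, z = 1.645.
E = 5% of 77.4 = 3.87 points.
n = (1.645 × 21.3 / 3.87)² = 81.97
Round up: n = 82.

82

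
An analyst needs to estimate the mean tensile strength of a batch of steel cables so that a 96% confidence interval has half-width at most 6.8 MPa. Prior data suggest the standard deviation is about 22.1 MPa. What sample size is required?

n = 45

For a mean, the margin of error is E = z·σ/√n, so n = (zσ/E)².
At 96% confidence, z = 2.054.
n = (2.054 × 22.1 / 6.8)² = 44.56
Round up: n = 45.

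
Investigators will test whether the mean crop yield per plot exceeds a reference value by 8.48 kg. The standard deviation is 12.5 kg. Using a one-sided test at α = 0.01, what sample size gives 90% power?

29

For a one-sample z-test, n = ((z_α + z_β)·σ/δ)².
z_α = 2.326 (one-sided α = 0.01); z_β = 1.282 (power 90% → β = 0.1).
n = (3.608 × 12.5 / 8.48)² = 28.29
Round up: n = 29.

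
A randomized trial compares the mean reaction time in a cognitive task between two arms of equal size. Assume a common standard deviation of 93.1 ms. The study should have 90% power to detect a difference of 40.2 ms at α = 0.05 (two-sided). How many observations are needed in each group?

113 per group

For two equal groups, n per group = 2·((z_{α/2} + z_β)·σ/δ)².
z_{α/2} = 1.960; z_β = 1.282 (power 90%).
n = 2 × (3.242 × 93.1 / 40.2)² = 2 × 56.37 = 112.74
Round up: n = 113 per group.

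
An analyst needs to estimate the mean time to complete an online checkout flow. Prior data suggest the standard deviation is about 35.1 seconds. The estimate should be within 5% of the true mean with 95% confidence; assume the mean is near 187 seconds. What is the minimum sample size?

For a mean, the margin of error is E = z·σ/√n, so n = (zσ/E)².
At 95% confidence, z = 1.960.
E = 5% of 187 = 9.35 seconds.
n = (1.960 × 35.1 / 9.35)² = 54.14
Round up: n = 55.

55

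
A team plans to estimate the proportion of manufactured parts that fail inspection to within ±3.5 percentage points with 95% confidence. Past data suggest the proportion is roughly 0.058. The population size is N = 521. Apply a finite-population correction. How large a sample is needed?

130

For a proportion with margin E = 0.035 at 95% confidence, z = 1.960.
n = p̂(1−p̂)(z/E)² = 0.058 × 0.942 × (1.960/0.035)² = 171.34 — call this n₀.
Finite-population correction with N = 521: n = n₀ / (1 + (n₀−1)/N) = 171.34 / 1.327 = 129.12
Round up: n = 130.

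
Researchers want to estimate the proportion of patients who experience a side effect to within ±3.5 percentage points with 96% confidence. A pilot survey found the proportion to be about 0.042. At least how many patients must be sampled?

For a proportion with margin E = 0.035 at 96% confidence, z = 2.054.
n = p̂(1−p̂)(z/E)² = 0.042 × 0.958 × (2.054/0.035)² = 138.57
Round up: n = 139.

139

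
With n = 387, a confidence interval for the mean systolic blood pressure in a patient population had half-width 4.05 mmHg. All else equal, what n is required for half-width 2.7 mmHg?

Margin of error scales as 1/√n, so n₂ = n₁·(E₁/E₂)².
n₂ = 387 × (4.05/2.7)² = 387 × 2.25 = 870.75
Round up: n₂ = 871.

871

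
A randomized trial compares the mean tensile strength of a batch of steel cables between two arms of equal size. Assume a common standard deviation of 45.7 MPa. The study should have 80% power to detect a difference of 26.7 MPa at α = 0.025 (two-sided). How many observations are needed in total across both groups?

112 total

For two equal groups, n per group = 2·((z_{α/2} + z_β)·σ/δ)².
z_{α/2} = 2.241; z_β = 0.842 (power 80%).
n = 2 × (3.083 × 45.7 / 26.7)² = 2 × 27.85 = 55.70
Round up: n = 56 per group.
Total across both groups: 2 × 56 = 112.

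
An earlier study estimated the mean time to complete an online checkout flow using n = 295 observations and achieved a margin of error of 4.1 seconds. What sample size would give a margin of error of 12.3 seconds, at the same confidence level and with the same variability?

33

Margin of error scales as 1/√n, so n₂ = n₁·(E₁/E₂)².
n₂ = 295 × (4.1/12.3)² = 295 × 0.1111 = 32.77
Round up: n₂ = 33.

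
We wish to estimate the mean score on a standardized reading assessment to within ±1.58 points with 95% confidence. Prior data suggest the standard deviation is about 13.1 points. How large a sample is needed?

265

For a mean, the margin of error is E = z·σ/√n, so n = (zσ/E)².
At 95% confidence, z = 1.960.
n = (1.960 × 13.1 / 1.58)² = 264.08
Round up: n = 265.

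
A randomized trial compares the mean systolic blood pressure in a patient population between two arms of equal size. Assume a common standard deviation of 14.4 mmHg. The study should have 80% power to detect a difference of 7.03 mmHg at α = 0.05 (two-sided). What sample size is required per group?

66 per group

For two equal groups, n per group = 2·((z_{α/2} + z_β)·σ/δ)².
z_{α/2} = 1.960; z_β = 0.842 (power 80%).
n = 2 × (2.802 × 14.4 / 7.03)² = 2 × 32.94 = 65.88
Round up: n = 66 per group.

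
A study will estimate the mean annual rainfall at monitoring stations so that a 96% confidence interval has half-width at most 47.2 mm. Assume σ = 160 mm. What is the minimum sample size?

For a mean, the margin of error is E = z·σ/√n, so n = (zσ/E)².
At 96% confidence, z = 2.054.
n = (2.054 × 160 / 47.2)² = 48.48
Round up: n = 49.

n = 49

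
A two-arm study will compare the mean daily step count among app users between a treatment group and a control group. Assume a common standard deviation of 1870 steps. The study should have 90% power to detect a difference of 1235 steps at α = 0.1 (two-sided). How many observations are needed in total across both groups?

For two equal groups, n per group = 2·((z_{α/2} + z_β)·σ/δ)².
z_{α/2} = 1.645; z_β = 1.282 (power 90%).
n = 2 × (2.927 × 1870 / 1235)² = 2 × 19.64 = 39.28
Round up: n = 40 per group.
Total across both groups: 2 × 40 = 80.

80 total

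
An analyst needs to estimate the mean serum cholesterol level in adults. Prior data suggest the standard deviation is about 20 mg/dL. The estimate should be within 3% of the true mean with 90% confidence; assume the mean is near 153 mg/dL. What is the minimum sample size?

For a mean, the margin of error is E = z·σ/√n, so n = (zσ/E)².
At 90% confidence, z = 1.645.
E = 3% of 153 = 4.59 mg/dL.
n = (1.645 × 20 / 4.59)² = 51.38
Round up: n = 52.

52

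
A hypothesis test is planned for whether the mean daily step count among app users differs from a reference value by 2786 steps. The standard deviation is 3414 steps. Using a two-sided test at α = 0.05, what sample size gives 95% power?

20

For a one-sample z-test, n = ((z_{α/2} + z_β)·σ/δ)².
z_{α/2} = 1.960 (two-sided α = 0.05); z_β = 1.645 (power 95% → β = 0.05).
n = (3.605 × 3414 / 2786)² = 19.52
Round up: n = 20.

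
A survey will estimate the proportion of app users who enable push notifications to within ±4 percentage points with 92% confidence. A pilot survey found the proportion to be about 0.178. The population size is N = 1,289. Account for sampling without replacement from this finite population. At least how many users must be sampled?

For a proportion with margin E = 0.04 at 92% confidence, z = 1.751.
n = p̂(1−p̂)(z/E)² = 0.178 × 0.822 × (1.751/0.04)² = 280.38 — call this n₀.
Finite-population correction with N = 1,289: n = n₀ / (1 + (n₀−1)/N) = 280.38 / 1.217 = 230.39
Round up: n = 231.

231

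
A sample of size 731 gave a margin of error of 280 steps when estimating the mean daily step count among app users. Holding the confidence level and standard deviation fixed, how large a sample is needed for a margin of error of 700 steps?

Margin of error scales as 1/√n, so n₂ = n₁·(E₁/E₂)².
n₂ = 731 × (280/700)² = 731 × 0.16 = 116.96
Round up: n₂ = 117.

n = 117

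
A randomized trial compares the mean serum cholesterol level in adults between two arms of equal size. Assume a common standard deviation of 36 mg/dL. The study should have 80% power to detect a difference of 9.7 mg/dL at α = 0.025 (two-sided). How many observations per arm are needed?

For two equal groups, n per group = 2·((z_{α/2} + z_β)·σ/δ)².
z_{α/2} = 2.241; z_β = 0.842 (power 80%).
n = 2 × (3.083 × 36 / 9.7)² = 2 × 130.92 = 261.84
Round up: n = 262 per group.

262 per group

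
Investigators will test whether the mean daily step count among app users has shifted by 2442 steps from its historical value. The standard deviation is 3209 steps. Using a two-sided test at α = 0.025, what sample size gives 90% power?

For a one-sample z-test, n = ((z_{α/2} + z_β)·σ/δ)².
z_{α/2} = 2.241 (two-sided α = 0.025); z_β = 1.282 (power 90% → β = 0.1).
n = (3.523 × 3209 / 2442)² = 21.43
Round up: n = 22.

n = 22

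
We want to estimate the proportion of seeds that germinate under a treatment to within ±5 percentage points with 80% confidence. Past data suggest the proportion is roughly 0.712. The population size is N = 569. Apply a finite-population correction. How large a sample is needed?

n = 110

For a proportion with margin E = 0.05 at 80% confidence, z = 1.282.
n = p̂(1−p̂)(z/E)² = 0.712 × 0.288 × (1.282/0.05)² = 134.81 — call this n₀.
Finite-population correction with N = 569: n = n₀ / (1 + (n₀−1)/N) = 134.81 / 1.235 = 109.16
Round up: n = 110.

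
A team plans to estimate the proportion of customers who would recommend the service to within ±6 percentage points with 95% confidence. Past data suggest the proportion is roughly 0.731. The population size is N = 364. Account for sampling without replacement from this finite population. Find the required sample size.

For a proportion with margin E = 0.06 at 95% confidence, z = 1.960.
n = p̂(1−p̂)(z/E)² = 0.731 × 0.269 × (1.960/0.06)² = 209.84 — call this n₀.
Finite-population correction with N = 364: n = n₀ / (1 + (n₀−1)/N) = 209.84 / 1.574 = 133.32
Round up: n = 134.

134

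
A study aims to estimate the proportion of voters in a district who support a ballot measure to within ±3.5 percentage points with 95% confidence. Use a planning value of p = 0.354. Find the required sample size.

For a proportion with margin E = 0.035 at 95% confidence, z = 1.960.
n = p̂(1−p̂)(z/E)² = 0.354 × 0.646 × (1.960/0.035)² = 717.15
Round up: n = 718.

718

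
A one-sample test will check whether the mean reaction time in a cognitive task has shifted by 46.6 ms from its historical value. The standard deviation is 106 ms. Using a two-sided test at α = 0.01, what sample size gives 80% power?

For a one-sample z-test, n = ((z_{α/2} + z_β)·σ/δ)².
z_{α/2} = 2.576 (two-sided α = 0.01); z_β = 0.842 (power 80% → β = 0.2).
n = (3.418 × 106 / 46.6)² = 60.45
Round up: n = 61.

61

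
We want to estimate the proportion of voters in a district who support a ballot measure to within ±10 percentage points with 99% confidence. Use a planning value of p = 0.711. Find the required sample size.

137

For a proportion with margin E = 0.1 at 99% confidence, z = 2.576.
n = p̂(1−p̂)(z/E)² = 0.711 × 0.289 × (2.576/0.1)² = 136.35
Round up: n = 137.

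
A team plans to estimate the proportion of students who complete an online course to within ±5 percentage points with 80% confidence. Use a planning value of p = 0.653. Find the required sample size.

149

For a proportion with margin E = 0.05 at 80% confidence, z = 1.282.
n = p̂(1−p̂)(z/E)² = 0.653 × 0.347 × (1.282/0.05)² = 148.96
Round up: n = 149.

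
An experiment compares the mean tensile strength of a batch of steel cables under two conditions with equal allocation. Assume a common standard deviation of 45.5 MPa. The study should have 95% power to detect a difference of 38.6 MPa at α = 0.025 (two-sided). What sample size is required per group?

42 per group

For two equal groups, n per group = 2·((z_{α/2} + z_β)·σ/δ)².
z_{α/2} = 2.241; z_β = 1.645 (power 95%).
n = 2 × (3.886 × 45.5 / 38.6)² = 2 × 20.98 = 41.96
Round up: n = 42 per group.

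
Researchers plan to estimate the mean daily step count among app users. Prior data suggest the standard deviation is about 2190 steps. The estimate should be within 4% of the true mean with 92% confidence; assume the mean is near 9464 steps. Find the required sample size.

For a mean, the margin of error is E = z·σ/√n, so n = (zσ/E)².
At 92% confidence, z = 1.751.
E = 4% of 9464 = 378.6 steps.
n = (1.751 × 2190 / 378.6)² = 102.61
Round up: n = 103.

103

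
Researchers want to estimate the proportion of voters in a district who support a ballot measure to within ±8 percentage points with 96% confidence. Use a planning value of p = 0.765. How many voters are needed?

119

For a proportion with margin E = 0.08 at 96% confidence, z = 2.054.
n = p̂(1−p̂)(z/E)² = 0.765 × 0.235 × (2.054/0.08)² = 118.51
Round up: n = 119.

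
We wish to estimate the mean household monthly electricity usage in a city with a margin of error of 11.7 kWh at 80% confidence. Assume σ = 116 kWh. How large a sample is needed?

n = 162

For a mean, the margin of error is E = z·σ/√n, so n = (zσ/E)².
At 80% confidence, z = 1.282.
n = (1.282 × 116 / 11.7)² = 161.55
Round up: n = 162.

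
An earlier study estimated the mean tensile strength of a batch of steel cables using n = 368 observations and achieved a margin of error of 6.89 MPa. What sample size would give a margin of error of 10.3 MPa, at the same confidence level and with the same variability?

Margin of error scales as 1/√n, so n₂ = n₁·(E₁/E₂)².
n₂ = 368 × (6.89/10.3)² = 368 × 0.4475 = 164.68
Round up: n₂ = 165.

n = 165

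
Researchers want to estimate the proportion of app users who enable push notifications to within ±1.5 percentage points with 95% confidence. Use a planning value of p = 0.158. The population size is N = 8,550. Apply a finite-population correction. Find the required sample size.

For a proportion with margin E = 0.015 at 95% confidence, z = 1.960.
n = p̂(1−p̂)(z/E)² = 0.158 × 0.842 × (1.960/0.015)² = 2271.43 — call this n₀.
Finite-population correction with N = 8,550: n = n₀ / (1 + (n₀−1)/N) = 2271.43 / 1.266 = 1794.18
Round up: n = 1795.

1795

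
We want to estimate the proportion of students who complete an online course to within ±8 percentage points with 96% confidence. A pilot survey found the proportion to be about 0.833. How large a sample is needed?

92

For a proportion with margin E = 0.08 at 96% confidence, z = 2.054.
n = p̂(1−p̂)(z/E)² = 0.833 × 0.167 × (2.054/0.08)² = 91.70
Round up: n = 92.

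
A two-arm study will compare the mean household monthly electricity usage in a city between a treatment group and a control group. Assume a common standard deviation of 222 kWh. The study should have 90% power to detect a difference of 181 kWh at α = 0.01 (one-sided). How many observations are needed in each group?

For two equal groups, n per group = 2·((z_α + z_β)·σ/δ)².
z_α = 2.326; z_β = 1.282 (power 90%).
n = 2 × (3.608 × 222 / 181)² = 2 × 19.58 = 39.16
Round up: n = 40 per group.

40 per group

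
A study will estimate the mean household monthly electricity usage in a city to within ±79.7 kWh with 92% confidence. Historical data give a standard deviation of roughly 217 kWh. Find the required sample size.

For a mean, the margin of error is E = z·σ/√n, so n = (zσ/E)².
At 92% confidence, z = 1.751.
n = (1.751 × 217 / 79.7)² = 22.73
Round up: n = 23.

23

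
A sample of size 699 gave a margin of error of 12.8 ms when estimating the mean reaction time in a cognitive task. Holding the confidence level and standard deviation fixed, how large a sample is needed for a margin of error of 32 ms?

112

Margin of error scales as 1/√n, so n₂ = n₁·(E₁/E₂)².
n₂ = 699 × (12.8/32)² = 699 × 0.16 = 111.84
Round up: n₂ = 112.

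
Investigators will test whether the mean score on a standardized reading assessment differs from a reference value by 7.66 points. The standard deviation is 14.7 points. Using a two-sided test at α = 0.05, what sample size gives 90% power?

For a one-sample z-test, n = ((z_{α/2} + z_β)·σ/δ)².
z_{α/2} = 1.960 (two-sided α = 0.05); z_β = 1.282 (power 90% → β = 0.1).
n = (3.242 × 14.7 / 7.66)² = 38.71
Round up: n = 39.

n = 39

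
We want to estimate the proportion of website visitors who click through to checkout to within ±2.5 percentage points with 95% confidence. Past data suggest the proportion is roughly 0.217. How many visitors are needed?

For a proportion with margin E = 0.025 at 95% confidence, z = 1.960.
n = p̂(1−p̂)(z/E)² = 0.217 × 0.783 × (1.960/0.025)² = 1044.37
Round up: n = 1045.

n = 1045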